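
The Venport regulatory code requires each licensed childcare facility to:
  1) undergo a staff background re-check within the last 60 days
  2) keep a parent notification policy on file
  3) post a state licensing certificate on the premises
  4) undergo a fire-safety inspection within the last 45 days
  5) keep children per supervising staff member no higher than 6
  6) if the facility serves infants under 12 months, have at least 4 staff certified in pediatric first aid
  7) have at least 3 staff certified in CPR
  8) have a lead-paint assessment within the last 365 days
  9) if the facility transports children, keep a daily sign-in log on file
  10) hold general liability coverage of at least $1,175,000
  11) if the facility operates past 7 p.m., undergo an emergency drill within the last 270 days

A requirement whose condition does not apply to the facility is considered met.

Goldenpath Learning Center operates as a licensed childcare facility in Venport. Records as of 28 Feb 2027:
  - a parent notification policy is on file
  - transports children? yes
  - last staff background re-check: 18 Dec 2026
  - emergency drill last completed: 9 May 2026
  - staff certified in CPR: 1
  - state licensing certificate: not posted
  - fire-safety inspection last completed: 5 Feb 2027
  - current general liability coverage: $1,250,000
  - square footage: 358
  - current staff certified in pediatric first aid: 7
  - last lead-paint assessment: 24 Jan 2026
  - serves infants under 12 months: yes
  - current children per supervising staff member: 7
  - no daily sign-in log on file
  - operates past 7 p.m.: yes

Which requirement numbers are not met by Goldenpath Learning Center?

1. staff background re-check 72 days ago vs limit 60 → not met
2. parent notification policy present → met
3. state licensing certificate absent → not met
4. fire-safety inspection 23 days ago vs limit 45 → met
5. children per supervising staff member 7 > 6 → not met
6. condition 'serves infants under 12 months' holds; staff certified in pediatric first aid 7 ≥ 4 → met
7. staff certified in CPR 1 < 3 → not met
8. lead-paint assessment 400 days ago vs limit 365 → not met
9. condition 'transports children' holds; daily sign-in log absent → not met
10. general liability coverage $1,250,000 ≥ $1,175,000 → met
11. condition 'operates past 7 p.m.' holds; emergency drill 295 days ago vs limit 270 → not met
Not met: 1, 3, 5, 7, 8, 9, 11

1, 3, 5, 7, 8, 9, 11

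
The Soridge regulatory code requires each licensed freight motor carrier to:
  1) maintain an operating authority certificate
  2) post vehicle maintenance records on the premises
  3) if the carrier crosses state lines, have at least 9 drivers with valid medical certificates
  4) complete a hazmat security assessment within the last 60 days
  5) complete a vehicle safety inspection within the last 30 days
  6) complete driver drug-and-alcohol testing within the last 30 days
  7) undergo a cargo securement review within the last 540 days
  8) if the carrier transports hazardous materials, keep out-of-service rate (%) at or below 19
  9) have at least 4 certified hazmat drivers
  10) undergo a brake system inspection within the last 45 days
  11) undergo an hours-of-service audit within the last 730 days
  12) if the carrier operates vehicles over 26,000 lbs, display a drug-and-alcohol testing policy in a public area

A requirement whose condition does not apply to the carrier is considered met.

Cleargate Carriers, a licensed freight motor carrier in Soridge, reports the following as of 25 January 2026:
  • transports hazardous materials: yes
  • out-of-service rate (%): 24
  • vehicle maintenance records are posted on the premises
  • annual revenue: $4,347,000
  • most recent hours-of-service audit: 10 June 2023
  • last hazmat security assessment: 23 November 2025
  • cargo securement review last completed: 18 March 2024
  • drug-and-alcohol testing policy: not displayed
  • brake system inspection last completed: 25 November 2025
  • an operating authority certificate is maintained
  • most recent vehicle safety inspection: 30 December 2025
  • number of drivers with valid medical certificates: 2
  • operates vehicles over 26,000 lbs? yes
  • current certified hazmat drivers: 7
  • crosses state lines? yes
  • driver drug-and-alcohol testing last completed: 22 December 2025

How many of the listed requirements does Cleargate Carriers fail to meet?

1. operating authority certificate present → met
2. vehicle maintenance records present → met
3. condition 'crosses state lines' holds; drivers with valid medical certificates 2 < 9 → not met
4. hazmat security assessment 63 days ago vs limit 60 → not met
5. vehicle safety inspection 26 days ago vs limit 30 → met
6. driver drug-and-alcohol testing 34 days ago vs limit 30 → not met
7. cargo securement review 678 days ago vs limit 540 → not met
8. condition 'transports hazardous materials' holds; out-of-service rate (%) 24 > 19 → not met
9. certified hazmat drivers 7 ≥ 4 → met
10. brake system inspection 61 days ago vs limit 45 → not met
11. hours-of-service audit 960 days ago vs limit 730 → not met
12. condition 'operates vehicles over 26,000 lbs' holds; drug-and-alcohol testing policy absent → not met
Not met: 8 of 12

8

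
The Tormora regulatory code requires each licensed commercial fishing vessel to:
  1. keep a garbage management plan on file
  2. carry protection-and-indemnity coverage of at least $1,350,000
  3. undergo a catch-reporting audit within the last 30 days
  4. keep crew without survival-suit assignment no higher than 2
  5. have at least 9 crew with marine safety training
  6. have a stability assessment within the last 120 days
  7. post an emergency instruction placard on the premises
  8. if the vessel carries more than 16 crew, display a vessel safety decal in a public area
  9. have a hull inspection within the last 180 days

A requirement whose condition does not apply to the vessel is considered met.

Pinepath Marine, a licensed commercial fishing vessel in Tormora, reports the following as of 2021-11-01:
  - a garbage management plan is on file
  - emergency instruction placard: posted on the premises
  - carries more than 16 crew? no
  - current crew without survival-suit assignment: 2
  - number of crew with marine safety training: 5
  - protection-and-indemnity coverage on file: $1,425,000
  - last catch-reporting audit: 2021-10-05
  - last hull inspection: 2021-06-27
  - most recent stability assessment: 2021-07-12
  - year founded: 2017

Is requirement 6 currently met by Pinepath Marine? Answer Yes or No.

6. stability assessment 112 days ago vs limit 120 → met

Yes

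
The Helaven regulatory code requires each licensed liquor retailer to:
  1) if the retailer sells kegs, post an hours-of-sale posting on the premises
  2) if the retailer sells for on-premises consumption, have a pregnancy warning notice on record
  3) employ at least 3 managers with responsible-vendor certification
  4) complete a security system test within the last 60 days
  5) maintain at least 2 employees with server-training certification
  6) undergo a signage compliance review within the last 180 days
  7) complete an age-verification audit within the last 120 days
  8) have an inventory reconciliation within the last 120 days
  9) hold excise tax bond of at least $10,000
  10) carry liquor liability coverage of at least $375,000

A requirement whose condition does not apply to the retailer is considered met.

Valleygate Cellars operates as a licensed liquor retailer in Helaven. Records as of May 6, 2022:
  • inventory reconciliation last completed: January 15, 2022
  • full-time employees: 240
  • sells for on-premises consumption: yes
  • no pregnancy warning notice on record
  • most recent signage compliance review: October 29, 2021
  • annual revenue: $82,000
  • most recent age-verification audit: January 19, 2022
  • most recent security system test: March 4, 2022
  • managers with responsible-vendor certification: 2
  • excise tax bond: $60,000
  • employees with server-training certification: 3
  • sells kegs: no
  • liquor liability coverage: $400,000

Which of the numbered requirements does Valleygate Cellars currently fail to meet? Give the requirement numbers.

2, 3, 4, 6

1. condition 'sells kegs' does not hold → requirement n/a → met
2. condition 'sells for on-premises consumption' holds; pregnancy warning notice absent → not met
3. managers with responsible-vendor certification 2 < 3 → not met
4. security system test 63 days ago vs limit 60 → not met
5. employees with server-training certification 3 ≥ 2 → met
6. signage compliance review 189 days ago vs limit 180 → not met
7. age-verification audit 107 days ago vs limit 120 → met
8. inventory reconciliation 111 days ago vs limit 120 → met
9. excise tax bond $60,000 ≥ $10,000 → met
10. liquor liability coverage $400,000 ≥ $375,000 → met
Not met: 2, 3, 4, 6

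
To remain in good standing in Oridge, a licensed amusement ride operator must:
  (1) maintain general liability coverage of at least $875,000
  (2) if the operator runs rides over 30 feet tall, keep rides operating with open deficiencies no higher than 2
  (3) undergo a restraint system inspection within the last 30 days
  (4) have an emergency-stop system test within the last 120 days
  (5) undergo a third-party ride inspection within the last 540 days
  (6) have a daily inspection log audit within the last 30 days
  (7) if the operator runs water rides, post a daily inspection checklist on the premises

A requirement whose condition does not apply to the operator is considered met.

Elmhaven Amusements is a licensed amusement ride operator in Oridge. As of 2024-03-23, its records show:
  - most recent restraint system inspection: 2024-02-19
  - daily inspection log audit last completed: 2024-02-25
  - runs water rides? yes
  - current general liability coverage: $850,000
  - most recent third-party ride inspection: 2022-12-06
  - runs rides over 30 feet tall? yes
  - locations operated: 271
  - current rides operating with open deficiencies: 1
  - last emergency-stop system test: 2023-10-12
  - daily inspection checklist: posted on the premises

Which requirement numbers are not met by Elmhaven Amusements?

1, 3, 4

1. general liability coverage $850,000 < $875,000 → not met
2. condition 'runs rides over 30 feet tall' holds; rides operating with open deficiencies 1 ≤ 2 → met
3. restraint system inspection 33 days ago vs limit 30 → not met
4. emergency-stop system test 163 days ago vs limit 120 → not met
5. third-party ride inspection 473 days ago vs limit 540 → met
6. daily inspection log audit 27 days ago vs limit 30 → met
7. condition 'runs water rides' holds; daily inspection checklist present → met
Not met: 1, 3, 4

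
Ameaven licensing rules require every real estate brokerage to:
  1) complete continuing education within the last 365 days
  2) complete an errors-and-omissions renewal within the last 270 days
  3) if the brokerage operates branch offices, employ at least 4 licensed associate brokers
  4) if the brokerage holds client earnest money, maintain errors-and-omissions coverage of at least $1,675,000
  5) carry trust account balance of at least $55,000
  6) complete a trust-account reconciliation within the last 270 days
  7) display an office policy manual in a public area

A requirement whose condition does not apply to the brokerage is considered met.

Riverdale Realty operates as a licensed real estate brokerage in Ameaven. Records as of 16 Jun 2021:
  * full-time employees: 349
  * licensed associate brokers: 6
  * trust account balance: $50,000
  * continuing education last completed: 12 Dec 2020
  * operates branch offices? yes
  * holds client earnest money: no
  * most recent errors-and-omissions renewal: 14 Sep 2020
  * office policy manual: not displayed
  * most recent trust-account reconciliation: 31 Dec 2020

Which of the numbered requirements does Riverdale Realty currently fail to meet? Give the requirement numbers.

1. continuing education 186 days ago vs limit 365 → met
2. errors-and-omissions renewal 275 days ago vs limit 270 → not met
3. condition 'operates branch offices' holds; licensed associate brokers 6 ≥ 4 → met
4. condition 'holds client earnest money' does not hold → requirement n/a → met
5. trust account balance $50,000 < $55,000 → not met
6. trust-account reconciliation 167 days ago vs limit 270 → met
7. office policy manual absent → not met
Not met: 2, 5, 7

2, 5, 7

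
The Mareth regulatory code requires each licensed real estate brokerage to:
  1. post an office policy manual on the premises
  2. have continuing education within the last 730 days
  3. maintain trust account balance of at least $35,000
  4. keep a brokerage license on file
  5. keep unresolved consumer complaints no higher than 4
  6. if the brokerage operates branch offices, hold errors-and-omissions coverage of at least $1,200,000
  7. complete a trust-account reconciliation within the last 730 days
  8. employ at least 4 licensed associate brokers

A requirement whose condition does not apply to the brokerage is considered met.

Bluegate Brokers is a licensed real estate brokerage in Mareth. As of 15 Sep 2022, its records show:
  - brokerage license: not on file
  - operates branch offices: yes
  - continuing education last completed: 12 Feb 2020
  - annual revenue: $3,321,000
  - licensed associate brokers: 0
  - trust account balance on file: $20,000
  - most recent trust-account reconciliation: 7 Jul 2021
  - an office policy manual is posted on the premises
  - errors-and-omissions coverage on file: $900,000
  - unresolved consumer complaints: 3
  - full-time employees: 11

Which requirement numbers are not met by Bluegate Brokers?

1. office policy manual present → met
2. continuing education 946 days ago vs limit 730 → not met
3. trust account balance $20,000 < $35,000 → not met
4. brokerage license absent → not met
5. unresolved consumer complaints 3 ≤ 4 → met
6. condition 'operates branch offices' holds; errors-and-omissions coverage $900,000 < $1,200,000 → not met
7. trust-account reconciliation 435 days ago vs limit 730 → met
8. licensed associate brokers 0 < 4 → not met
Not met: 2, 3, 4, 6, 8

2, 3, 4, 6, 8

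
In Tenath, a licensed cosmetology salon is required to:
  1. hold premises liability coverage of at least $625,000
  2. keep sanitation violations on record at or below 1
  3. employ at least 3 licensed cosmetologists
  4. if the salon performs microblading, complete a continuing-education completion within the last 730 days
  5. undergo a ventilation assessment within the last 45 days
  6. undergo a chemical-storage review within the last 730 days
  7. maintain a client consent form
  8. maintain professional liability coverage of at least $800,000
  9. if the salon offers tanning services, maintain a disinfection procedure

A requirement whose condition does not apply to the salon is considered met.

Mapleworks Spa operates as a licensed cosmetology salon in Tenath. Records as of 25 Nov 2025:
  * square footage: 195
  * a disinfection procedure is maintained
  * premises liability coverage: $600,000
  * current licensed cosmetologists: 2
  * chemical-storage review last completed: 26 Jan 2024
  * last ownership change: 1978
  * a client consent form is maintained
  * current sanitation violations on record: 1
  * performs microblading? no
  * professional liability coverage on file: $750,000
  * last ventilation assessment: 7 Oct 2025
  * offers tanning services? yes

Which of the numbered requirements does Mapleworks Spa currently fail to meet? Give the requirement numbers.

1, 3, 5, 8

1. premises liability coverage $600,000 < $625,000 → not met
2. sanitation violations on record 1 ≤ 1 → met
3. licensed cosmetologists 2 < 3 → not met
4. condition 'performs microblading' does not hold → requirement n/a → met
5. ventilation assessment 49 days ago vs limit 45 → not met
6. chemical-storage review 669 days ago vs limit 730 → met
7. client consent form present → met
8. professional liability coverage $750,000 < $800,000 → not met
9. condition 'offers tanning services' holds; disinfection procedure present → met
Not met: 1, 3, 5, 8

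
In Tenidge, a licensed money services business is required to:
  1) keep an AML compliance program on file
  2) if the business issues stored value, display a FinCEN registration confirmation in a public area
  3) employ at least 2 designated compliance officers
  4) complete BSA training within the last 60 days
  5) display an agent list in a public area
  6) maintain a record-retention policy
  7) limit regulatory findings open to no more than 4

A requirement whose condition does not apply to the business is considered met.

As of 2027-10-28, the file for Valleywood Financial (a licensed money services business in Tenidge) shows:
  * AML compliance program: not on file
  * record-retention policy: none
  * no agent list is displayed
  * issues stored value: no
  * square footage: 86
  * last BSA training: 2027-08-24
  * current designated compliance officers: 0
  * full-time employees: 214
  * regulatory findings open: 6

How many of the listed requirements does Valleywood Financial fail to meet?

1. AML compliance program absent → not met
2. condition 'issues stored value' does not hold → requirement n/a → met
3. designated compliance officers 0 < 2 → not met
4. BSA training 65 days ago vs limit 60 → not met
5. agent list absent → not met
6. record-retention policy absent → not met
7. regulatory findings open 6 > 4 → not met
Not met: 6 of 7

6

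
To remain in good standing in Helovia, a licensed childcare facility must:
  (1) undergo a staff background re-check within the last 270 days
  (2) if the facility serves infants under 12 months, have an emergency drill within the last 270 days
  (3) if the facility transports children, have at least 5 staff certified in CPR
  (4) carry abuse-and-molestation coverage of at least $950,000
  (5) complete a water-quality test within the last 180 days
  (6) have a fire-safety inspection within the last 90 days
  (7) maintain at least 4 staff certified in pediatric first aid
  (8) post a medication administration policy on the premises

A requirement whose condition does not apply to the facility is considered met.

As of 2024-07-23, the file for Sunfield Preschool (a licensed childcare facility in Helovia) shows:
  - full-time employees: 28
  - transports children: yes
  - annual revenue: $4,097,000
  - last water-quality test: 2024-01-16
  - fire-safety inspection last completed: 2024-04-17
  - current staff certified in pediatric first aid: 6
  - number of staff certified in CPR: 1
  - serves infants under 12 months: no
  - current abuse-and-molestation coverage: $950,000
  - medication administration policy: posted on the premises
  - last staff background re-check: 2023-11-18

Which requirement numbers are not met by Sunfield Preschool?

3, 5, 6

1. staff background re-check 248 days ago vs limit 270 → met
2. condition 'serves infants under 12 months' does not hold → requirement n/a → met
3. condition 'transports children' holds; staff certified in CPR 1 < 5 → not met
4. abuse-and-molestation coverage $950,000 ≥ $950,000 → met
5. water-quality test 189 days ago vs limit 180 → not met
6. fire-safety inspection 97 days ago vs limit 90 → not met
7. staff certified in pediatric first aid 6 ≥ 4 → met
8. medication administration policy present → met
Not met: 3, 5, 6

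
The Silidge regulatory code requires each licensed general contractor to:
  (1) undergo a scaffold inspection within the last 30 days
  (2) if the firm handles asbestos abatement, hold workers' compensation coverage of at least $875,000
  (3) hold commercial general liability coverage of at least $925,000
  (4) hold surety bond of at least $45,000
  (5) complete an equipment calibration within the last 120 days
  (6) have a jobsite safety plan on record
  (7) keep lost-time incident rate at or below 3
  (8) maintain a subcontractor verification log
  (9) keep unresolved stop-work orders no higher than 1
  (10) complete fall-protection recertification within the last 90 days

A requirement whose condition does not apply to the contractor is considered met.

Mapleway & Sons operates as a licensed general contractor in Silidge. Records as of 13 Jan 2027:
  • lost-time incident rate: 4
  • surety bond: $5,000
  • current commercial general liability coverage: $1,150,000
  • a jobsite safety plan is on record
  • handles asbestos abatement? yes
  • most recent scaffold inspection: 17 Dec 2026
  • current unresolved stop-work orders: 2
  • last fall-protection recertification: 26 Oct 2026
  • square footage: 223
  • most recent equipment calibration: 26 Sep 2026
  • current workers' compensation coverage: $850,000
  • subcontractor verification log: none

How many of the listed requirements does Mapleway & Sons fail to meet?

5

1. scaffold inspection 27 days ago vs limit 30 → met
2. condition 'handles asbestos abatement' holds; workers' compensation coverage $850,000 < $875,000 → not met
3. commercial general liability coverage $1,150,000 ≥ $925,000 → met
4. surety bond $5,000 < $45,000 → not met
5. equipment calibration 109 days ago vs limit 120 → met
6. jobsite safety plan present → met
7. lost-time incident rate 4 > 3 → not met
8. subcontractor verification log absent → not met
9. unresolved stop-work orders 2 > 1 → not met
10. fall-protection recertification 79 days ago vs limit 90 → met
Not met: 5 of 10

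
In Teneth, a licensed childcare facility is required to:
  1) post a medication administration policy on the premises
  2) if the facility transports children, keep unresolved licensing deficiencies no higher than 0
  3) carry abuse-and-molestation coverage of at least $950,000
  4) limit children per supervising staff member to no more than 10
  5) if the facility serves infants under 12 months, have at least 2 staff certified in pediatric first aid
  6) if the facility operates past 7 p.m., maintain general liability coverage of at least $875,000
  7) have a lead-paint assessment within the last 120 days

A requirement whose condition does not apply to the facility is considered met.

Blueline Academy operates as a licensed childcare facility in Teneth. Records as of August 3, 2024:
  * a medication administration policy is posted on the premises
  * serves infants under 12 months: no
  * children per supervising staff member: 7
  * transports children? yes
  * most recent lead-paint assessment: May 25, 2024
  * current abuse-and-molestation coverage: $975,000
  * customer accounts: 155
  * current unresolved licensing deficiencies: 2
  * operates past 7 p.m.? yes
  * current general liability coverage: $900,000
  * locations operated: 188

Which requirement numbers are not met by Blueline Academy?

2

1. medication administration policy present → met
2. condition 'transports children' holds; unresolved licensing deficiencies 2 > 0 → not met
3. abuse-and-molestation coverage $975,000 ≥ $950,000 → met
4. children per supervising staff member 7 ≤ 10 → met
5. condition 'serves infants under 12 months' does not hold → requirement n/a → met
6. condition 'operates past 7 p.m.' holds; general liability coverage $900,000 ≥ $875,000 → met
7. lead-paint assessment 70 days ago vs limit 120 → met
Not met: 2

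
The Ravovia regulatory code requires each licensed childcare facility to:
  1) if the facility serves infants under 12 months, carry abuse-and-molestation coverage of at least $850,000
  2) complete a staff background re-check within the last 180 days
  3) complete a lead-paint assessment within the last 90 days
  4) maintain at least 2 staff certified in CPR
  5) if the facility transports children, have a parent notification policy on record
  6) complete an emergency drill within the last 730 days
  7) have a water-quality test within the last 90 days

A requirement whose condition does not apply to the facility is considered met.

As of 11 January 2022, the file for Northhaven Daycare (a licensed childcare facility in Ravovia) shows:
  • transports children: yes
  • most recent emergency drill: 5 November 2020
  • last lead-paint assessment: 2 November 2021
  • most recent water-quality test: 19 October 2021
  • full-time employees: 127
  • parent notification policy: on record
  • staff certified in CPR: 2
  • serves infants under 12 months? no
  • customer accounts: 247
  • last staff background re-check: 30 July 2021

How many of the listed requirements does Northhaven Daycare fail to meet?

0

1. condition 'serves infants under 12 months' does not hold → requirement n/a → met
2. staff background re-check 165 days ago vs limit 180 → met
3. lead-paint assessment 70 days ago vs limit 90 → met
4. staff certified in CPR 2 ≥ 2 → met
5. condition 'transports children' holds; parent notification policy present → met
6. emergency drill 432 days ago vs limit 730 → met
7. water-quality test 84 days ago vs limit 90 → met
Not met: 0 of 7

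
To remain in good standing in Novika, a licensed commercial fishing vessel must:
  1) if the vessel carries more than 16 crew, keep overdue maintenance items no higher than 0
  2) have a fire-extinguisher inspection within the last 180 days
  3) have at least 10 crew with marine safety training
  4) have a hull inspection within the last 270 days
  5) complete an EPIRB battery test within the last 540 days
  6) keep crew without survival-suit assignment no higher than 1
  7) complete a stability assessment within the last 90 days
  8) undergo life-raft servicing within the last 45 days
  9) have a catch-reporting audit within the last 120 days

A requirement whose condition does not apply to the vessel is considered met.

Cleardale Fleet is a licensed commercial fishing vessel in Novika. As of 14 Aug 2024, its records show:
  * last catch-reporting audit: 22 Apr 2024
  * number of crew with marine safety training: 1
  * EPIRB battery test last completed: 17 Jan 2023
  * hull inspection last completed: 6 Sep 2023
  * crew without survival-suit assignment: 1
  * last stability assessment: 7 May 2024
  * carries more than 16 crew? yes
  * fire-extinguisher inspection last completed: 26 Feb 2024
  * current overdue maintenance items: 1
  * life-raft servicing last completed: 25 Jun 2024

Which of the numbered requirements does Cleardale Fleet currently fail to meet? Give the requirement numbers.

1. condition 'carries more than 16 crew' holds; overdue maintenance items 1 > 0 → not met
2. fire-extinguisher inspection 170 days ago vs limit 180 → met
3. crew with marine safety training 1 < 10 → not met
4. hull inspection 343 days ago vs limit 270 → not met
5. EPIRB battery test 575 days ago vs limit 540 → not met
6. crew without survival-suit assignment 1 ≤ 1 → met
7. stability assessment 99 days ago vs limit 90 → not met
8. life-raft servicing 50 days ago vs limit 45 → not met
9. catch-reporting audit 114 days ago vs limit 120 → met
Not met: 1, 3, 4, 5, 7, 8

1, 3, 4, 5, 7, 8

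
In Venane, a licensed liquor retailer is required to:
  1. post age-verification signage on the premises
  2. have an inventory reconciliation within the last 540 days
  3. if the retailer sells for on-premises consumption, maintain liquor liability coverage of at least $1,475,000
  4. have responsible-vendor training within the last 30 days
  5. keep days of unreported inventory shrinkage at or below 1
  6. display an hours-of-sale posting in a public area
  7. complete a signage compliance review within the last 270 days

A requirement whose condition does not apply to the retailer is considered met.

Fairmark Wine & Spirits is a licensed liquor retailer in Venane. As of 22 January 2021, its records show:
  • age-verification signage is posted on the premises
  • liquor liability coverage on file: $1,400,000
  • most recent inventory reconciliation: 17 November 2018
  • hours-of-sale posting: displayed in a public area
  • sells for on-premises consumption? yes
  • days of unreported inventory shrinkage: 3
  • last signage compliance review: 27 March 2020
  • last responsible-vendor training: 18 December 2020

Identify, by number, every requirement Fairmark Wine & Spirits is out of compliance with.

1. age-verification signage present → met
2. inventory reconciliation 797 days ago vs limit 540 → not met
3. condition 'sells for on-premises consumption' holds; liquor liability coverage $1,400,000 < $1,475,000 → not met
4. responsible-vendor training 35 days ago vs limit 30 → not met
5. days of unreported inventory shrinkage 3 > 1 → not met
6. hours-of-sale posting present → met
7. signage compliance review 301 days ago vs limit 270 → not met
Not met: 2, 3, 4, 5, 7

2, 3, 4, 5, 7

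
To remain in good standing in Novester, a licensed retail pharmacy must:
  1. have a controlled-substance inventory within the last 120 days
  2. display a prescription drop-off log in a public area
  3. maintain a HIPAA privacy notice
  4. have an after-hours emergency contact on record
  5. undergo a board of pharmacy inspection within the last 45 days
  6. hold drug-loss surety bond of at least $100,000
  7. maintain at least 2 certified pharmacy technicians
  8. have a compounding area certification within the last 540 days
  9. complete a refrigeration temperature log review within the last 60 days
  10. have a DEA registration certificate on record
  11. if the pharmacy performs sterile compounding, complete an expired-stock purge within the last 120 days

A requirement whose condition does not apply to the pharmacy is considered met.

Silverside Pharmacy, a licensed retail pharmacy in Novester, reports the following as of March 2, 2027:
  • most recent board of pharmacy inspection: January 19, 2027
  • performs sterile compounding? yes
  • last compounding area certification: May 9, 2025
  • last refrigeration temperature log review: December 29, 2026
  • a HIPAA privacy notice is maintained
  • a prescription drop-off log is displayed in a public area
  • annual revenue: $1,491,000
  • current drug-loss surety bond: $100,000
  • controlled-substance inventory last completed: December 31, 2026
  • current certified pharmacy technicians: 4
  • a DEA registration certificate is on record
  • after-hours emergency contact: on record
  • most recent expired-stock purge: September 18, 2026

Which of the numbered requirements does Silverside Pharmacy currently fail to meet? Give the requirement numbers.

8, 9, 11

1. controlled-substance inventory 61 days ago vs limit 120 → met
2. prescription drop-off log present → met
3. HIPAA privacy notice present → met
4. after-hours emergency contact present → met
5. board of pharmacy inspection 42 days ago vs limit 45 → met
6. drug-loss surety bond $100,000 ≥ $100,000 → met
7. certified pharmacy technicians 4 ≥ 2 → met
8. compounding area certification 662 days ago vs limit 540 → not met
9. refrigeration temperature log review 63 days ago vs limit 60 → not met
10. DEA registration certificate present → met
11. condition 'performs sterile compounding' holds; expired-stock purge 165 days ago vs limit 120 → not met
Not met: 8, 9, 11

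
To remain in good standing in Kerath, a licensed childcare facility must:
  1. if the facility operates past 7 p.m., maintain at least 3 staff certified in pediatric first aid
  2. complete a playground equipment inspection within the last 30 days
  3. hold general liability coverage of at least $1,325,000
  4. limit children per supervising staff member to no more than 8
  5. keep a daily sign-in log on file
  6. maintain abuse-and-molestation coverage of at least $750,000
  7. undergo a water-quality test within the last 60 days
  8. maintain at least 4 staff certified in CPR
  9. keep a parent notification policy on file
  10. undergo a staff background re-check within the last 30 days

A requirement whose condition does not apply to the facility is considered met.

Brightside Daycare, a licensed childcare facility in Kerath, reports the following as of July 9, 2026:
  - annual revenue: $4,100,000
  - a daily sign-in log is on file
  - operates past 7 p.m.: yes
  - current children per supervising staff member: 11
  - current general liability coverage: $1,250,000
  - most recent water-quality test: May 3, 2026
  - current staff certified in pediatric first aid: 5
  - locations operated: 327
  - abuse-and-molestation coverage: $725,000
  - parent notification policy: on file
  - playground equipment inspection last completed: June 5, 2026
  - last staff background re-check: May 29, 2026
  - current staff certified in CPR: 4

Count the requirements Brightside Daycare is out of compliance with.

1. condition 'operates past 7 p.m.' holds; staff certified in pediatric first aid 5 ≥ 3 → met
2. playground equipment inspection 34 days ago vs limit 30 → not met
3. general liability coverage $1,250,000 < $1,325,000 → not met
4. children per supervising staff member 11 > 8 → not met
5. daily sign-in log present → met
6. abuse-and-molestation coverage $725,000 < $750,000 → not met
7. water-quality test 67 days ago vs limit 60 → not met
8. staff certified in CPR 4 ≥ 4 → met
9. parent notification policy present → met
10. staff background re-check 41 days ago vs limit 30 → not met
Not met: 6 of 10

6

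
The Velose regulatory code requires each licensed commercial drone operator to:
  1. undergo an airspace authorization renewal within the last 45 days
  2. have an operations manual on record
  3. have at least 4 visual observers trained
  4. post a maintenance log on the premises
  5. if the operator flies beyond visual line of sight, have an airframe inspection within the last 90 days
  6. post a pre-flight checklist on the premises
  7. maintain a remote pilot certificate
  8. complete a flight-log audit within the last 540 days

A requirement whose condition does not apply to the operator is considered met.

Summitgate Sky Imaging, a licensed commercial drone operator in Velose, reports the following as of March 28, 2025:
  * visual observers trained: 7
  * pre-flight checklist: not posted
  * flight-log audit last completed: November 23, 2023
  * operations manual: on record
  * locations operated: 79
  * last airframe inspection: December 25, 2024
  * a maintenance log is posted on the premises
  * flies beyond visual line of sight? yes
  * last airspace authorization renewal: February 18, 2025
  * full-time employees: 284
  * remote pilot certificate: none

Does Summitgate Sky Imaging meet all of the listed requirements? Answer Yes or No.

1. airspace authorization renewal 38 days ago vs limit 45 → met
2. operations manual present → met
3. visual observers trained 7 ≥ 4 → met
4. maintenance log present → met
5. condition 'flies beyond visual line of sight' holds; airframe inspection 93 days ago vs limit 90 → not met
6. pre-flight checklist absent → not met
7. remote pilot certificate absent → not met
8. flight-log audit 491 days ago vs limit 540 → met
Not met: 5, 6, 7

No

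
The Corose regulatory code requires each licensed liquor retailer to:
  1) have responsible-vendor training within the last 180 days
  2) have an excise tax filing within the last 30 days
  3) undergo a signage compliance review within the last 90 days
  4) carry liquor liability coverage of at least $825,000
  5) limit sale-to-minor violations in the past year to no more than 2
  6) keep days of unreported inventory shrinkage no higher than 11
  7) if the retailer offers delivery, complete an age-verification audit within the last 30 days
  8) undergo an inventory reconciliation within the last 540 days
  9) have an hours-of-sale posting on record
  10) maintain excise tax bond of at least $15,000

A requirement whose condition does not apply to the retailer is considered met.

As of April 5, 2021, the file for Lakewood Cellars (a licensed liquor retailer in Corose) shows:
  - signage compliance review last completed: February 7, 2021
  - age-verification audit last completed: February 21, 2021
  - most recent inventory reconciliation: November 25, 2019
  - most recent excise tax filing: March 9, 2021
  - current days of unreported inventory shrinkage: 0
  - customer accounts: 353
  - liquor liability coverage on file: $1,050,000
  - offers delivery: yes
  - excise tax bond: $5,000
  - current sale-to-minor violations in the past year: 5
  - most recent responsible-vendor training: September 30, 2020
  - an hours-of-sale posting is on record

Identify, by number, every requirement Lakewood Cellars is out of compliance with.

1. responsible-vendor training 187 days ago vs limit 180 → not met
2. excise tax filing 27 days ago vs limit 30 → met
3. signage compliance review 57 days ago vs limit 90 → met
4. liquor liability coverage $1,050,000 ≥ $825,000 → met
5. sale-to-minor violations in the past year 5 > 2 → not met
6. days of unreported inventory shrinkage 0 ≤ 11 → met
7. condition 'offers delivery' holds; age-verification audit 43 days ago vs limit 30 → not met
8. inventory reconciliation 497 days ago vs limit 540 → met
9. hours-of-sale posting present → met
10. excise tax bond $5,000 < $15,000 → not met
Not met: 1, 5, 7, 10

1, 5, 7, 10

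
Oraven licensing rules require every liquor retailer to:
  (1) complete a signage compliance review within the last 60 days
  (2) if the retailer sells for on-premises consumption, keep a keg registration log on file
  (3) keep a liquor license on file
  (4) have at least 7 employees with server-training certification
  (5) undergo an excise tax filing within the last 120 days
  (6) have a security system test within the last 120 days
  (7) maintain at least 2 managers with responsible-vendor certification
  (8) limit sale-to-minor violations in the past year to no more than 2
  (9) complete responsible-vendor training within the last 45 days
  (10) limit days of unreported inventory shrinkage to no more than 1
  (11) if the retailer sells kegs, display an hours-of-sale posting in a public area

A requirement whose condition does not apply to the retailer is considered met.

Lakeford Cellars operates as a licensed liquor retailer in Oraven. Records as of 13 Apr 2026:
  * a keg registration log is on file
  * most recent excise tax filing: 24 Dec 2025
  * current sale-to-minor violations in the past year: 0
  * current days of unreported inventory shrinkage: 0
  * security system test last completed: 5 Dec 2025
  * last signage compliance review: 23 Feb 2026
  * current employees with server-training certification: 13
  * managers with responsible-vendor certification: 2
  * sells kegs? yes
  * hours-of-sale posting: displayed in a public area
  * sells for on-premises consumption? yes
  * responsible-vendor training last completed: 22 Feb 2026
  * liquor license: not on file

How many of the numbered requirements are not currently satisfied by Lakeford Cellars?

3

1. signage compliance review 49 days ago vs limit 60 → met
2. condition 'sells for on-premises consumption' holds; keg registration log present → met
3. liquor license absent → not met
4. employees with server-training certification 13 ≥ 7 → met
5. excise tax filing 110 days ago vs limit 120 → met
6. security system test 129 days ago vs limit 120 → not met
7. managers with responsible-vendor certification 2 ≥ 2 → met
8. sale-to-minor violations in the past year 0 ≤ 2 → met
9. responsible-vendor training 50 days ago vs limit 45 → not met
10. days of unreported inventory shrinkage 0 ≤ 1 → met
11. condition 'sells kegs' holds; hours-of-sale posting present → met
Not met: 3 of 11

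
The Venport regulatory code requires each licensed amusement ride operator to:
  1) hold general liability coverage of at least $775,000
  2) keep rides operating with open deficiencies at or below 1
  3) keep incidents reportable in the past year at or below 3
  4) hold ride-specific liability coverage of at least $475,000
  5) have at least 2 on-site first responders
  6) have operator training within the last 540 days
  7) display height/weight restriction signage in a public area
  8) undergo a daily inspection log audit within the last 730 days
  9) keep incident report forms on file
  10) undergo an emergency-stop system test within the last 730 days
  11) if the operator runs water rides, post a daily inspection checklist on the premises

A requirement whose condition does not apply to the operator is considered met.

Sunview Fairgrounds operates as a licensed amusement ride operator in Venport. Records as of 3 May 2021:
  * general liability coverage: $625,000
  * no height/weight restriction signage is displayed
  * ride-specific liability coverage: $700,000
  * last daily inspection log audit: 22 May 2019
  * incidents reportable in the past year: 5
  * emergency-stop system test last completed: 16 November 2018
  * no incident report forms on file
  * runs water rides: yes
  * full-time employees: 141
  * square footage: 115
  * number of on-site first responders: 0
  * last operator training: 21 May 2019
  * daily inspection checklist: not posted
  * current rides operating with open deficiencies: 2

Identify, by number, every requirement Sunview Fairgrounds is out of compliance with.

1, 2, 3, 5, 6, 7, 9, 10, 11

1. general liability coverage $625,000 < $775,000 → not met
2. rides operating with open deficiencies 2 > 1 → not met
3. incidents reportable in the past year 5 > 3 → not met
4. ride-specific liability coverage $700,000 ≥ $475,000 → met
5. on-site first responders 0 < 2 → not met
6. operator training 713 days ago vs limit 540 → not met
7. height/weight restriction signage absent → not met
8. daily inspection log audit 712 days ago vs limit 730 → met
9. incident report forms absent → not met
10. emergency-stop system test 899 days ago vs limit 730 → not met
11. condition 'runs water rides' holds; daily inspection checklist absent → not met
Not met: 1, 2, 3, 5, 6, 7, 9, 10, 11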